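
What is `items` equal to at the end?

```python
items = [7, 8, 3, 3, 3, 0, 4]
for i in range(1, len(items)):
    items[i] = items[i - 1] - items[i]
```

[7, -1, -4, -7, -10, -10, -14]

i=1: items[1] = 7-8 = -1 → [7, -1, 3, 3, 3, 0, 4]
i=2: items[2] = (-1)-3 = -4 → [7, -1, -4, 3, 3, 0, 4]
i=3: items[3] = (-4)-3 = -7 → [7, -1, -4, -7, 3, 0, 4]
i=4: items[4] = (-7)-3 = -10 → [7, -1, -4, -7, -10, 0, 4]
i=5: items[5] = (-10)-0 = -10 → [7, -1, -4, -7, -10, -10, 4]
i=6: items[6] = (-10)-4 = -14 → [7, -1, -4, -7, -10, -10, -14]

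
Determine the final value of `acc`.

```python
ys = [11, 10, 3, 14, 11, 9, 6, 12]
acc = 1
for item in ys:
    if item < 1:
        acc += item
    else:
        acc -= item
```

-75

item=11: not <1, acc = 1-11 = -10
item=10: not <1, acc = (-10)-10 = -20
item=3: not <1, acc = (-20)-3 = -23
item=14: not <1, acc = (-23)-14 = -37
item=11: not <1, acc = (-37)-11 = -48
item=9: not <1, acc = (-48)-9 = -57
item=6: not <1, acc = (-57)-6 = -63
item=12: not <1, acc = (-63)-12 = -75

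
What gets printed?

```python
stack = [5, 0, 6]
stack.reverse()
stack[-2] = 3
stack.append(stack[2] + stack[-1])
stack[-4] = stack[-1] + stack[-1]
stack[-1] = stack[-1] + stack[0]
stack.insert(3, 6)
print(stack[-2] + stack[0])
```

reverse → [6, 0, 5]
stack[-2] = 3 → [6, 3, 5]
append stack[2]+stack[-1] = 5+5 = 10 → [6, 3, 5, 10]
stack[-4] = stack[-1]+stack[-1] = 10+10 = 20 → [20, 3, 5, 10]
stack[-1] = stack[-1]+stack[0] = 10+20 = 30 → [20, 3, 5, 30]
insert 6 at 3 → [20, 3, 5, 6, 30]
stack[-2]+stack[0] = 6+20 = 26

26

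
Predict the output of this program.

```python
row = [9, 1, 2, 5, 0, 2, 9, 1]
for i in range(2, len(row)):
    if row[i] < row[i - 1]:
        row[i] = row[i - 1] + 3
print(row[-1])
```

17

i=2: 2>=1, unchanged → [9, 1, 2, 5, 0, 2, 9, 1]
i=3: 5>=2, unchanged → [9, 1, 2, 5, 0, 2, 9, 1]
i=4: 0<5, row[4] = 5+3 = 8 → [9, 1, 2, 5, 8, 2, 9, 1]
i=5: 2<8, row[5] = 8+3 = 11 → [9, 1, 2, 5, 8, 11, 9, 1]
i=6: 9<11, row[6] = 11+3 = 14 → [9, 1, 2, 5, 8, 11, 14, 1]
i=7: 1<14, row[7] = 14+3 = 17 → [9, 1, 2, 5, 8, 11, 14, 17]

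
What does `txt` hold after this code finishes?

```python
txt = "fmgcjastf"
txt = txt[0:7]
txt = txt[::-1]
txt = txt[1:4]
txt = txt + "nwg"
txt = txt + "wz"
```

slice [0:7] → 'fmgcjas'
reverse → 'sajcgmf'
slice [1:4] → 'ajc'
+ 'nwg' → 'ajcnwg'
+ 'wz' → 'ajcnwgwz'

'ajcnwgwz'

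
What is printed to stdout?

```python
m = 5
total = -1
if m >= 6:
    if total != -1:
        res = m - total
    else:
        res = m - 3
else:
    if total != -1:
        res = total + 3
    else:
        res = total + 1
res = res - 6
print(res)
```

m=5, total=-1
m >= 6 is False; total != -1 is False
→ res = total + 1 = 0
res = 0-6 = -6

-6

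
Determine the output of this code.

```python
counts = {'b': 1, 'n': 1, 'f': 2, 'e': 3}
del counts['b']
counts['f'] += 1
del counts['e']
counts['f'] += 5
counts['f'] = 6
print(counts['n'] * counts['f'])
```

6

del 'b' → {'n': 1, 'f': 2, 'e': 3}
counts['f'] = 2+1 = 3 → {'n': 1, 'f': 3, 'e': 3}
del 'e' → {'n': 1, 'f': 3}
counts['f'] = 3+5 = 8 → {'n': 1, 'f': 8}
counts['f'] = 6 → {'n': 1, 'f': 6}
counts['n']*counts['f'] = 1*6 = 6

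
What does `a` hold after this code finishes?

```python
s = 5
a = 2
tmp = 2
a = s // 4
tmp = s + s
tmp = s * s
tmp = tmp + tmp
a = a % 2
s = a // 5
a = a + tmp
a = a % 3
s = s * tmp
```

a = 5//4 = 1
tmp = 5+5 = 10
tmp = 5*5 = 25
tmp = 25+25 = 50
a = 1%2 = 1
s = 1//5 = 0
a = 1+50 = 51
a = 51%3 = 0
s = 0*50 = 0

0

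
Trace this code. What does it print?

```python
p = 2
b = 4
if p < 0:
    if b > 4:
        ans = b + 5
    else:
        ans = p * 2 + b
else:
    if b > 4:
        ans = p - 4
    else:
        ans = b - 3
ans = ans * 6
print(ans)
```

p=2, b=4
p < 0 is False; b > 4 is False
→ ans = b - 3 = 1
ans = 1*6 = 6

6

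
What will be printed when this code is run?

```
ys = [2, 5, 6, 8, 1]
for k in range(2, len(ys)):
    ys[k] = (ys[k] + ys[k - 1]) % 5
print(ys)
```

k=2: ys[2] = (6+5)%5 = 1 → [2, 5, 1, 8, 1]
k=3: ys[3] = (8+1)%5 = 4 → [2, 5, 1, 4, 1]
k=4: ys[4] = (1+4)%5 = 0 → [2, 5, 1, 4, 0]

[2, 5, 1, 4, 0]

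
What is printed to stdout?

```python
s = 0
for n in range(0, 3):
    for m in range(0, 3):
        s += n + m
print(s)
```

18

n=0,m=0: s = 0+0 = 0
n=0,m=1: s = 0+1 = 1
n=0,m=2: s = 1+2 = 3
n=1,m=0: s = 3+1 = 4
n=1,m=1: s = 4+2 = 6
n=1,m=2: s = 6+3 = 9
n=2,m=0: s = 9+2 = 11
n=2,m=1: s = 11+3 = 14
n=2,m=2: s = 14+4 = 18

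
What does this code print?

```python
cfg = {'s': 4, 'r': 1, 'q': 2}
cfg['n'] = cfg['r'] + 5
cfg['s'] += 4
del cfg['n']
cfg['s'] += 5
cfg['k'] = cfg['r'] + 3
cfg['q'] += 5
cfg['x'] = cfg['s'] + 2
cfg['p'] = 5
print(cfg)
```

{'s': 13, 'r': 1, 'q': 7, 'k': 4, 'x': 15, 'p': 5}

cfg['n'] = cfg['r']+5 = 6 → {'s': 4, 'r': 1, 'q': 2, 'n': 6}
cfg['s'] = 4+4 = 8 → {'s': 8, 'r': 1, 'q': 2, 'n': 6}
del 'n' → {'s': 8, 'r': 1, 'q': 2}
cfg['s'] = 8+5 = 13 → {'s': 13, 'r': 1, 'q': 2}
cfg['k'] = cfg['r']+3 = 4 → {'s': 13, 'r': 1, 'q': 2, 'k': 4}
cfg['q'] = 2+5 = 7 → {'s': 13, 'r': 1, 'q': 7, 'k': 4}
cfg['x'] = cfg['s']+2 = 15 → {'s': 13, 'r': 1, 'q': 7, 'k': 4, 'x': 15}
cfg['p'] = 5 → {'s': 13, 'r': 1, 'q': 7, 'k': 4, 'x': 15, 'p': 5}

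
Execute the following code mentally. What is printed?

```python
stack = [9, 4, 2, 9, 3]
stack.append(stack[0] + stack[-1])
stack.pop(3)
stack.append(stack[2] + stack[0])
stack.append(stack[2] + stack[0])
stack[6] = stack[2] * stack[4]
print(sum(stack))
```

65

append stack[0]+stack[-1] = 9+3 = 12 → [9, 4, 2, 9, 3, 12]
pop(3) removes 9 → [9, 4, 2, 3, 12]
append stack[2]+stack[0] = 2+9 = 11 → [9, 4, 2, 3, 12, 11]
append stack[2]+stack[0] = 2+9 = 11 → [9, 4, 2, 3, 12, 11, 11]
stack[6] = stack[2]*stack[4] = 2*12 = 24 → [9, 4, 2, 3, 12, 11, 24]
sum = 65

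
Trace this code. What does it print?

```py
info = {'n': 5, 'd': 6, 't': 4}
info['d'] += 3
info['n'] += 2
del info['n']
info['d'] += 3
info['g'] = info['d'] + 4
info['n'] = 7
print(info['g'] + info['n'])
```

23

info['d'] = 6+3 = 9 → {'n': 5, 'd': 9, 't': 4}
info['n'] = 5+2 = 7 → {'n': 7, 'd': 9, 't': 4}
del 'n' → {'d': 9, 't': 4}
info['d'] = 9+3 = 12 → {'d': 12, 't': 4}
info['g'] = info['d']+4 = 16 → {'d': 12, 't': 4, 'g': 16}
info['n'] = 7 → {'d': 12, 't': 4, 'g': 16, 'n': 7}
info['g']+info['n'] = 16+7 = 23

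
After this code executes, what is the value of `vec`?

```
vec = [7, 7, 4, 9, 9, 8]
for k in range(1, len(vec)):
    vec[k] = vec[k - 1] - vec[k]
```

[7, 0, -4, -13, -22, -30]

k=1: vec[1] = 7-7 = 0 → [7, 0, 4, 9, 9, 8]
k=2: vec[2] = 0-4 = -4 → [7, 0, -4, 9, 9, 8]
k=3: vec[3] = (-4)-9 = -13 → [7, 0, -4, -13, 9, 8]
k=4: vec[4] = (-13)-9 = -22 → [7, 0, -4, -13, -22, 8]
k=5: vec[5] = (-22)-8 = -30 → [7, 0, -4, -13, -22, -30]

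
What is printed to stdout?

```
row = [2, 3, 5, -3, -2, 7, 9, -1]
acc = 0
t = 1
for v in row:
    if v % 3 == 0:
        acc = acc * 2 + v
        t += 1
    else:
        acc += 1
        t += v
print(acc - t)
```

v=2: not %3==0, acc = 0+1 = 1; t=3
v=3: %3==0, acc = 1*2+3 = 5; t=4
v=5: not %3==0, acc = 5+1 = 6; t=9
v=-3: %3==0, acc = 6*2+(-3) = 9; t=10
v=-2: not %3==0, acc = 9+1 = 10; t=8
v=7: not %3==0, acc = 10+1 = 11; t=15
v=9: %3==0, acc = 11*2+9 = 31; t=16
v=-1: not %3==0, acc = 31+1 = 32; t=15
acc-t = 32-15 = 17

17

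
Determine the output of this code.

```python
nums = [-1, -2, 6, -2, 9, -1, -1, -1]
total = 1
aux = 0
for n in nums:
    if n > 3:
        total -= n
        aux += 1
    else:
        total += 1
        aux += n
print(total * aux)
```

48

n=-1: not >3, total = 1+1 = 2; aux=-1
n=-2: not >3, total = 2+1 = 3; aux=-3
n=6: >3, total = 3-6 = -3; aux=-2
n=-2: not >3, total = (-3)+1 = -2; aux=-4
n=9: >3, total = (-2)-9 = -11; aux=-3
n=-1: not >3, total = (-11)+1 = -10; aux=-4
n=-1: not >3, total = (-10)+1 = -9; aux=-5
n=-1: not >3, total = (-9)+1 = -8; aux=-6
total*aux = (-8)*(-6) = 48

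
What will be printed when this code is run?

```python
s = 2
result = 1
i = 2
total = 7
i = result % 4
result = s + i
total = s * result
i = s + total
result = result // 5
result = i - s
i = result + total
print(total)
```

i = 1%4 = 1
result = 2+1 = 3
total = 2*3 = 6
i = 2+6 = 8
result = 3//5 = 0
result = 8-2 = 6
i = 6+6 = 12

6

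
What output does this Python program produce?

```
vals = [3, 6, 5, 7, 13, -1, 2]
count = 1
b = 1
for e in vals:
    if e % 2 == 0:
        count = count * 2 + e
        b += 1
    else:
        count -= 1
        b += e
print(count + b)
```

e=3: not even, count = 1-1 = 0; b=4
e=6: even, count = 0*2+6 = 6; b=5
e=5: not even, count = 6-1 = 5; b=10
e=7: not even, count = 5-1 = 4; b=17
e=13: not even, count = 4-1 = 3; b=30
e=-1: not even, count = 3-1 = 2; b=29
e=2: even, count = 2*2+2 = 6; b=30
count+b = 6+30 = 36

36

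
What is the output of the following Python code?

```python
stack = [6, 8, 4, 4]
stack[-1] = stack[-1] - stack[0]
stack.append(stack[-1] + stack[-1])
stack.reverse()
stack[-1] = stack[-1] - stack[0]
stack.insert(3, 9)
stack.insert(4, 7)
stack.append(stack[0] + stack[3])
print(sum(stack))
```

37

stack[-1] = stack[-1]-stack[0] = 4-6 = -2 → [6, 8, 4, -2]
append stack[-1]+stack[-1] = (-2)+(-2) = -4 → [6, 8, 4, -2, -4]
reverse → [-4, -2, 4, 8, 6]
stack[-1] = stack[-1]-stack[0] = 6-(-4) = 10 → [-4, -2, 4, 8, 10]
insert 9 at 3 → [-4, -2, 4, 9, 8, 10]
insert 7 at 4 → [-4, -2, 4, 9, 7, 8, 10]
append stack[0]+stack[3] = (-4)+9 = 5 → [-4, -2, 4, 9, 7, 8, 10, 5]
sum = 37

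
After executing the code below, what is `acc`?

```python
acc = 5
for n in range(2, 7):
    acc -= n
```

n=2: acc = 5-2 = 3
n=3: acc = 3-3 = 0
n=4: acc = 0-4 = -4
n=5: acc = (-4)-5 = -9
n=6: acc = (-9)-6 = -15

-15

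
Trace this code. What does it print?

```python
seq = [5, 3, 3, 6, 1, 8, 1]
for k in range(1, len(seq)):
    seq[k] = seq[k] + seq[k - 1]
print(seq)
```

[5, 8, 11, 17, 18, 26, 27]

k=1: seq[1] = 3+5 = 8 → [5, 8, 3, 6, 1, 8, 1]
k=2: seq[2] = 3+8 = 11 → [5, 8, 11, 6, 1, 8, 1]
k=3: seq[3] = 6+11 = 17 → [5, 8, 11, 17, 1, 8, 1]
k=4: seq[4] = 1+17 = 18 → [5, 8, 11, 17, 18, 8, 1]
k=5: seq[5] = 8+18 = 26 → [5, 8, 11, 17, 18, 26, 1]
k=6: seq[6] = 1+26 = 27 → [5, 8, 11, 17, 18, 26, 27]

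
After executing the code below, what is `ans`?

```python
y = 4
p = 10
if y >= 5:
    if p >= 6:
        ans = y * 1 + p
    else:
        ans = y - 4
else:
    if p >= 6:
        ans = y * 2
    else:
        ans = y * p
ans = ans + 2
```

y=4, p=10
y >= 5 is False; p >= 6 is True
→ ans = y * 2 = 8
ans = 8+2 = 10

10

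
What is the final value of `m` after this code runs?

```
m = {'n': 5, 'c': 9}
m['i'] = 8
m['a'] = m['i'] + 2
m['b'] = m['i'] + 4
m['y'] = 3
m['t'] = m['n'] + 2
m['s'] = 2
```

{'n': 5, 'c': 9, 'i': 8, 'a': 10, 'b': 12, 'y': 3, 't': 7, 's': 2}

m['i'] = 8 → {'n': 5, 'c': 9, 'i': 8}
m['a'] = m['i']+2 = 10 → {'n': 5, 'c': 9, 'i': 8, 'a': 10}
m['b'] = m['i']+4 = 12 → {'n': 5, 'c': 9, 'i': 8, 'a': 10, 'b': 12}
m['y'] = 3 → {'n': 5, 'c': 9, 'i': 8, 'a': 10, 'b': 12, 'y': 3}
m['t'] = m['n']+2 = 7 → {'n': 5, 'c': 9, 'i': 8, 'a': 10, 'b': 12, 'y': 3, 't': 7}
m['s'] = 2 → {'n': 5, 'c': 9, 'i': 8, 'a': 10, 'b': 12, 'y': 3, 't': 7, 's': 2}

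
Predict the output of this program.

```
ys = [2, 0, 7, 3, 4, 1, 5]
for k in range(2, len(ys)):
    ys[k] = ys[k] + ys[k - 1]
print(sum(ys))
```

k=2: ys[2] = 7+0 = 7 → [2, 0, 7, 3, 4, 1, 5]
k=3: ys[3] = 3+7 = 10 → [2, 0, 7, 10, 4, 1, 5]
k=4: ys[4] = 4+10 = 14 → [2, 0, 7, 10, 14, 1, 5]
k=5: ys[5] = 1+14 = 15 → [2, 0, 7, 10, 14, 15, 5]
k=6: ys[6] = 5+15 = 20 → [2, 0, 7, 10, 14, 15, 20]
sum = 68

68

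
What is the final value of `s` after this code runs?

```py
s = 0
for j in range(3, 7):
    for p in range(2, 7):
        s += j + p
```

170

j=3,p=2: s = 0+5 = 5
j=3,p=3: s = 5+6 = 11
j=3,p=4: s = 11+7 = 18
j=3,p=5: s = 18+8 = 26
j=3,p=6: s = 26+9 = 35
j=4,p=2: s = 35+6 = 41
j=4,p=3: s = 41+7 = 48
j=4,p=4: s = 48+8 = 56
j=4,p=5: s = 56+9 = 65
j=4,p=6: s = 65+10 = 75
j=5,p=2: s = 75+7 = 82
j=5,p=3: s = 82+8 = 90
j=5,p=4: s = 90+9 = 99
j=5,p=5: s = 99+10 = 109
j=5,p=6: s = 109+11 = 120
j=6,p=2: s = 120+8 = 128
j=6,p=3: s = 128+9 = 137
j=6,p=4: s = 137+10 = 147
j=6,p=5: s = 147+11 = 158
j=6,p=6: s = 158+12 = 170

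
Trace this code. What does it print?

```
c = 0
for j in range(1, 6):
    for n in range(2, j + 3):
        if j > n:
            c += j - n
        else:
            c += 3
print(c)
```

52

j=1,n=2: not 1>2, c = 0+3 = 3
j=1,n=3: not 1>3, c = 3+3 = 6
j=2,n=2: not 2>2, c = 6+3 = 9
j=2,n=3: not 2>3, c = 9+3 = 12
j=2,n=4: not 2>4, c = 12+3 = 15
j=3,n=2: 3>2, c = 15+1 = 16
j=3,n=3: not 3>3, c = 16+3 = 19
j=3,n=4: not 3>4, c = 19+3 = 22
j=3,n=5: not 3>5, c = 22+3 = 25
j=4,n=2: 4>2, c = 25+2 = 27
j=4,n=3: 4>3, c = 27+1 = 28
j=4,n=4: not 4>4, c = 28+3 = 31
j=4,n=5: not 4>5, c = 31+3 = 34
j=4,n=6: not 4>6, c = 34+3 = 37
j=5,n=2: 5>2, c = 37+3 = 40
j=5,n=3: 5>3, c = 40+2 = 42
j=5,n=4: 5>4, c = 42+1 = 43
j=5,n=5: not 5>5, c = 43+3 = 46
j=5,n=6: not 5>6, c = 46+3 = 49
j=5,n=7: not 5>7, c = 49+3 = 52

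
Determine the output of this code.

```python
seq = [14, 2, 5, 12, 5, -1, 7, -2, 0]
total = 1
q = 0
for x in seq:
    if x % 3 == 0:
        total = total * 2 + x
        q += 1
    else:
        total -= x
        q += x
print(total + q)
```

-42

x=14: not %3==0, total = 1-14 = -13; q=14
x=2: not %3==0, total = (-13)-2 = -15; q=16
x=5: not %3==0, total = (-15)-5 = -20; q=21
x=12: %3==0, total = (-20)*2+12 = -28; q=22
x=5: not %3==0, total = (-28)-5 = -33; q=27
x=-1: not %3==0, total = (-33)-(-1) = -32; q=26
x=7: not %3==0, total = (-32)-7 = -39; q=33
x=-2: not %3==0, total = (-39)-(-2) = -37; q=31
x=0: %3==0, total = (-37)*2+0 = -74; q=32
total+q = (-74)+32 = -42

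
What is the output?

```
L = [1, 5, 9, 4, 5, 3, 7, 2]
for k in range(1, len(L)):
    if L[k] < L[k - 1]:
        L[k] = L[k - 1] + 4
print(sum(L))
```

k=1: 5>=1, unchanged → [1, 5, 9, 4, 5, 3, 7, 2]
k=2: 9>=5, unchanged → [1, 5, 9, 4, 5, 3, 7, 2]
k=3: 4<9, L[3] = 9+4 = 13 → [1, 5, 9, 13, 5, 3, 7, 2]
k=4: 5<13, L[4] = 13+4 = 17 → [1, 5, 9, 13, 17, 3, 7, 2]
k=5: 3<17, L[5] = 17+4 = 21 → [1, 5, 9, 13, 17, 21, 7, 2]
k=6: 7<21, L[6] = 21+4 = 25 → [1, 5, 9, 13, 17, 21, 25, 2]
k=7: 2<25, L[7] = 25+4 = 29 → [1, 5, 9, 13, 17, 21, 25, 29]
sum = 120

120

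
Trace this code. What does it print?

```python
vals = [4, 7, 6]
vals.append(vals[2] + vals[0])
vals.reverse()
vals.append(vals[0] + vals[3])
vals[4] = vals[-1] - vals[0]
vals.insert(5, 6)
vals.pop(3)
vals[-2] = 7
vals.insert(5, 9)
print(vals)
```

[10, 6, 7, 7, 6, 9]

append vals[2]+vals[0] = 6+4 = 10 → [4, 7, 6, 10]
reverse → [10, 6, 7, 4]
append vals[0]+vals[3] = 10+4 = 14 → [10, 6, 7, 4, 14]
vals[4] = vals[-1]-vals[0] = 14-10 = 4 → [10, 6, 7, 4, 4]
insert 6 at 5 → [10, 6, 7, 4, 4, 6]
pop(3) removes 4 → [10, 6, 7, 4, 6]
vals[-2] = 7 → [10, 6, 7, 7, 6]
insert 9 at 5 → [10, 6, 7, 7, 6, 9]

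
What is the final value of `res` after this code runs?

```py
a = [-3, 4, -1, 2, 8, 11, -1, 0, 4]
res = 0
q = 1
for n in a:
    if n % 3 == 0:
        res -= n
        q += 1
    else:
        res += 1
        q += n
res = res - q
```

-20

n=-3: %3==0, res = 0-(-3) = 3; q=2
n=4: not %3==0, res = 3+1 = 4; q=6
n=-1: not %3==0, res = 4+1 = 5; q=5
n=2: not %3==0, res = 5+1 = 6; q=7
n=8: not %3==0, res = 6+1 = 7; q=15
n=11: not %3==0, res = 7+1 = 8; q=26
n=-1: not %3==0, res = 8+1 = 9; q=25
n=0: %3==0, res = 9-0 = 9; q=26
n=4: not %3==0, res = 9+1 = 10; q=30
res-q = 10-30 = -20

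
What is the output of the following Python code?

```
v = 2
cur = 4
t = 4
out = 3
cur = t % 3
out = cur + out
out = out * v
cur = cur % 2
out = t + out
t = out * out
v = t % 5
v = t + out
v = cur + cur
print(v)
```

2

cur = 4%3 = 1
out = 1+3 = 4
out = 4*2 = 8
cur = 1%2 = 1
out = 4+8 = 12
t = 12*12 = 144
v = 144%5 = 4
v = 144+12 = 156
v = 1+1 = 2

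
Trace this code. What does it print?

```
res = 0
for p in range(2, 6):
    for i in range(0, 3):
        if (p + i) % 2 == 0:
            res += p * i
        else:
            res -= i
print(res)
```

p=2,i=0: even sum, res = 0+0 = 0
p=2,i=1: odd sum, res = 0-1 = -1
p=2,i=2: even sum, res = (-1)+4 = 3
p=3,i=0: odd sum, res = 3-0 = 3
p=3,i=1: even sum, res = 3+3 = 6
p=3,i=2: odd sum, res = 6-2 = 4
p=4,i=0: even sum, res = 4+0 = 4
p=4,i=1: odd sum, res = 4-1 = 3
p=4,i=2: even sum, res = 3+8 = 11
p=5,i=0: odd sum, res = 11-0 = 11
p=5,i=1: even sum, res = 11+5 = 16
p=5,i=2: odd sum, res = 16-2 = 14

14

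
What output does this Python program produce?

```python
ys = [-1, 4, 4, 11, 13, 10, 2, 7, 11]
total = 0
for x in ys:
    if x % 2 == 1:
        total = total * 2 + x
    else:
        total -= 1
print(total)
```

109

x=-1: odd, total = 0*2+(-1) = -1
x=4: not odd, total = (-1)-1 = -2
x=4: not odd, total = (-2)-1 = -3
x=11: odd, total = (-3)*2+11 = 5
x=13: odd, total = 5*2+13 = 23
x=10: not odd, total = 23-1 = 22
x=2: not odd, total = 22-1 = 21
x=7: odd, total = 21*2+7 = 49
x=11: odd, total = 49*2+11 = 109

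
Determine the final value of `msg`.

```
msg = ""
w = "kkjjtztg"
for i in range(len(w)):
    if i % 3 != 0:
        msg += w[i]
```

'kjtzg'

i=0: skip
i=1: add 'k' → 'k'
i=2: add 'j' → 'kj'
i=3: skip
i=4: add 't' → 'kjt'
i=5: add 'z' → 'kjtz'
i=6: skip
i=7: add 'g' → 'kjtzg'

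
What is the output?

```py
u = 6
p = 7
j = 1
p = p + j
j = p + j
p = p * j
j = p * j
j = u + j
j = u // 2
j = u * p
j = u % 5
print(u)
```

6

p = 7+1 = 8
j = 8+1 = 9
p = 8*9 = 72
j = 72*9 = 648
j = 6+648 = 654
j = 6//2 = 3
j = 6*72 = 432
j = 6%5 = 1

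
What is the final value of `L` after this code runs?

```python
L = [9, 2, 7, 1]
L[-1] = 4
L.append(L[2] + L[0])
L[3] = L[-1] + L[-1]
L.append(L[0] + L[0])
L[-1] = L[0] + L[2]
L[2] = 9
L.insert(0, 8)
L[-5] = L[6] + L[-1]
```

L[-1] = 4 → [9, 2, 7, 4]
append L[2]+L[0] = 7+9 = 16 → [9, 2, 7, 4, 16]
L[3] = L[-1]+L[-1] = 16+16 = 32 → [9, 2, 7, 32, 16]
append L[0]+L[0] = 9+9 = 18 → [9, 2, 7, 32, 16, 18]
L[-1] = L[0]+L[2] = 9+7 = 16 → [9, 2, 7, 32, 16, 16]
L[2] = 9 → [9, 2, 9, 32, 16, 16]
insert 8 at 0 → [8, 9, 2, 9, 32, 16, 16]
L[-5] = L[6]+L[-1] = 16+16 = 32 → [8, 9, 32, 9, 32, 16, 16]

[8, 9, 32, 9, 32, 16, 16]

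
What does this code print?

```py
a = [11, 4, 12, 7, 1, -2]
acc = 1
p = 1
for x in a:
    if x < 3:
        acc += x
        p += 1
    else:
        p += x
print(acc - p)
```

-37

x=11: not <3; p=12
x=4: not <3; p=16
x=12: not <3; p=28
x=7: not <3; p=35
x=1: <3, acc = 1+1 = 2; p=36
x=-2: <3, acc = 2+(-2) = 0; p=37
acc-p = 0-37 = -37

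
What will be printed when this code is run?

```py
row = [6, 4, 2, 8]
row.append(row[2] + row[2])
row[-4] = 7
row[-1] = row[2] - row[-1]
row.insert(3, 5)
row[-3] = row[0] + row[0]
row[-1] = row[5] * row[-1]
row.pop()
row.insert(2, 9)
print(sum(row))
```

append row[2]+row[2] = 2+2 = 4 → [6, 4, 2, 8, 4]
row[-4] = 7 → [6, 7, 2, 8, 4]
row[-1] = row[2]-row[-1] = 2-4 = -2 → [6, 7, 2, 8, -2]
insert 5 at 3 → [6, 7, 2, 5, 8, -2]
row[-3] = row[0]+row[0] = 6+6 = 12 → [6, 7, 2, 12, 8, -2]
row[-1] = row[5]*row[-1] = (-2)*(-2) = 4 → [6, 7, 2, 12, 8, 4]
pop() removes 4 → [6, 7, 2, 12, 8]
insert 9 at 2 → [6, 7, 9, 2, 12, 8]
sum = 44

44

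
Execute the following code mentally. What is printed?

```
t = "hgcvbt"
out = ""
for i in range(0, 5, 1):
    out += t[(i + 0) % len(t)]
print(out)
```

i=0: add t[0]='h' → 'h'
i=1: add t[1]='g' → 'hg'
i=2: add t[2]='c' → 'hgc'
i=3: add t[3]='v' → 'hgcv'
i=4: add t[4]='b' → 'hgcvb'

hgcvb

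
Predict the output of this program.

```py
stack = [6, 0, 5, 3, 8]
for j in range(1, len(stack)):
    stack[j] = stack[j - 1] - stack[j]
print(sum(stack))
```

1

j=1: stack[1] = 6-0 = 6 → [6, 6, 5, 3, 8]
j=2: stack[2] = 6-5 = 1 → [6, 6, 1, 3, 8]
j=3: stack[3] = 1-3 = -2 → [6, 6, 1, -2, 8]
j=4: stack[4] = (-2)-8 = -10 → [6, 6, 1, -2, -10]
sum = 1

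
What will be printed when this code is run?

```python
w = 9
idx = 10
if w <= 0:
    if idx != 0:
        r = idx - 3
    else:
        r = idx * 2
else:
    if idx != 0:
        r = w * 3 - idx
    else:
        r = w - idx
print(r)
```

w=9, idx=10
w <= 0 is False; idx != 0 is True
→ r = w * 3 - idx = 17

17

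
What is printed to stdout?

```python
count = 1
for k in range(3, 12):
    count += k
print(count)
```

64

k=3: count = 1+3 = 4
k=4: count = 4+4 = 8
k=5: count = 8+5 = 13
k=6: count = 13+6 = 19
k=7: count = 19+7 = 26
k=8: count = 26+8 = 34
k=9: count = 34+9 = 43
k=10: count = 43+10 = 53
k=11: count = 53+11 = 64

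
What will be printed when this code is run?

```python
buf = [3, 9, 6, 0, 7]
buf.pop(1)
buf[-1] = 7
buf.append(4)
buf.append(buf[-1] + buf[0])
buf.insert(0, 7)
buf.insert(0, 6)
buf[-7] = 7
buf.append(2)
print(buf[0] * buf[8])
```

pop(1) removes 9 → [3, 6, 0, 7]
buf[-1] = 7 → [3, 6, 0, 7]
append 4 → [3, 6, 0, 7, 4]
append buf[-1]+buf[0] = 4+3 = 7 → [3, 6, 0, 7, 4, 7]
insert 7 at 0 → [7, 3, 6, 0, 7, 4, 7]
insert 6 at 0 → [6, 7, 3, 6, 0, 7, 4, 7]
buf[-7] = 7 → [6, 7, 3, 6, 0, 7, 4, 7]
append 2 → [6, 7, 3, 6, 0, 7, 4, 7, 2]
buf[0]*buf[8] = 6*2 = 12

12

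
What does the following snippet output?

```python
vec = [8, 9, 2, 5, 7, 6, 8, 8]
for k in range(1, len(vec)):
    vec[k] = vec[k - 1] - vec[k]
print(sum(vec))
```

k=1: vec[1] = 8-9 = -1 → [8, -1, 2, 5, 7, 6, 8, 8]
k=2: vec[2] = (-1)-2 = -3 → [8, -1, -3, 5, 7, 6, 8, 8]
k=3: vec[3] = (-3)-5 = -8 → [8, -1, -3, -8, 7, 6, 8, 8]
k=4: vec[4] = (-8)-7 = -15 → [8, -1, -3, -8, -15, 6, 8, 8]
k=5: vec[5] = (-15)-6 = -21 → [8, -1, -3, -8, -15, -21, 8, 8]
k=6: vec[6] = (-21)-8 = -29 → [8, -1, -3, -8, -15, -21, -29, 8]
k=7: vec[7] = (-29)-8 = -37 → [8, -1, -3, -8, -15, -21, -29, -37]
sum = -106

-106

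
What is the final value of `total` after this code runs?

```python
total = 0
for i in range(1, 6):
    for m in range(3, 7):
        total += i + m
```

150

i=1,m=3: total = 0+4 = 4
i=1,m=4: total = 4+5 = 9
i=1,m=5: total = 9+6 = 15
i=1,m=6: total = 15+7 = 22
i=2,m=3: total = 22+5 = 27
i=2,m=4: total = 27+6 = 33
i=2,m=5: total = 33+7 = 40
i=2,m=6: total = 40+8 = 48
i=3,m=3: total = 48+6 = 54
i=3,m=4: total = 54+7 = 61
i=3,m=5: total = 61+8 = 69
i=3,m=6: total = 69+9 = 78
i=4,m=3: total = 78+7 = 85
i=4,m=4: total = 85+8 = 93
i=4,m=5: total = 93+9 = 102
i=4,m=6: total = 102+10 = 112
i=5,m=3: total = 112+8 = 120
i=5,m=4: total = 120+9 = 129
i=5,m=5: total = 129+10 = 139
i=5,m=6: total = 139+11 = 150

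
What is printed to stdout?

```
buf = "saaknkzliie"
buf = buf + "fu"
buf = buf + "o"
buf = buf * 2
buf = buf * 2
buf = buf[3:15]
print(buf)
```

+ 'fu' → 'saaknkzliiefu'
+ 'o' → 'saaknkzliiefuo'
repeat ×2 → 'saaknkzliiefuosaaknkzliiefuo'
repeat ×2 → 'saaknkzliiefuosaaknkzliiefuosaaknkzliiefuosaaknkzliiefuo'
slice [3:15] → 'knkzliiefuos'

knkzliiefuos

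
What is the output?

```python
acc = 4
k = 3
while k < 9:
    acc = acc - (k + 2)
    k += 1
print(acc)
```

-41

k=3: acc = 4-5 = -1
k=4: acc = (-1)-6 = -7
k=5: acc = (-7)-7 = -14
k=6: acc = (-14)-8 = -22
k=7: acc = (-22)-9 = -31
k=8: acc = (-31)-10 = -41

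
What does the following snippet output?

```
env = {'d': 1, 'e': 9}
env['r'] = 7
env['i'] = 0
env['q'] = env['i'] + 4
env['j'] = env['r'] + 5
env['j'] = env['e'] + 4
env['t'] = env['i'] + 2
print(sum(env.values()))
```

env['r'] = 7 → {'d': 1, 'e': 9, 'r': 7}
env['i'] = 0 → {'d': 1, 'e': 9, 'r': 7, 'i': 0}
env['q'] = env['i']+4 = 4 → {'d': 1, 'e': 9, 'r': 7, 'i': 0, 'q': 4}
env['j'] = env['r']+5 = 12 → {'d': 1, 'e': 9, 'r': 7, 'i': 0, 'q': 4, 'j': 12}
env['j'] = env['e']+4 = 13 → {'d': 1, 'e': 9, 'r': 7, 'i': 0, 'q': 4, 'j': 13}
env['t'] = env['i']+2 = 2 → {'d': 1, 'e': 9, 'r': 7, 'i': 0, 'q': 4, 'j': 13, 't': 2}
sum of values = 36

36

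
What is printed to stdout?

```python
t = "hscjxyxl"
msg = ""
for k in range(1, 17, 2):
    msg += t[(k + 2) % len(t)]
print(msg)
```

jylsjyls

k=1: add t[3]='j' → 'j'
k=3: add t[5]='y' → 'jy'
k=5: add t[7]='l' → 'jyl'
k=7: add t[1]='s' → 'jyls'
k=9: add t[3]='j' → 'jylsj'
k=11: add t[5]='y' → 'jylsjy'
k=13: add t[7]='l' → 'jylsjyl'
k=15: add t[1]='s' → 'jylsjyls'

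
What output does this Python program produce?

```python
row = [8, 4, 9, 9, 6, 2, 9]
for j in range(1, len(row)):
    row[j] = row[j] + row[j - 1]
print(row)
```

j=1: row[1] = 4+8 = 12 → [8, 12, 9, 9, 6, 2, 9]
j=2: row[2] = 9+12 = 21 → [8, 12, 21, 9, 6, 2, 9]
j=3: row[3] = 9+21 = 30 → [8, 12, 21, 30, 6, 2, 9]
j=4: row[4] = 6+30 = 36 → [8, 12, 21, 30, 36, 2, 9]
j=5: row[5] = 2+36 = 38 → [8, 12, 21, 30, 36, 38, 9]
j=6: row[6] = 9+38 = 47 → [8, 12, 21, 30, 36, 38, 47]

[8, 12, 21, 30, 36, 38, 47]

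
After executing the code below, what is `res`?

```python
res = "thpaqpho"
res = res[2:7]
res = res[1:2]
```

'a'

slice [2:7] → 'paqph'
slice [1:2] → 'a'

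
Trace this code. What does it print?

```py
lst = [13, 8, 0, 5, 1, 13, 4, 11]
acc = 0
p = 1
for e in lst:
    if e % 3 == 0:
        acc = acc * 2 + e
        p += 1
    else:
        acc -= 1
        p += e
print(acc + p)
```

48

e=13: not %3==0, acc = 0-1 = -1; p=14
e=8: not %3==0, acc = (-1)-1 = -2; p=22
e=0: %3==0, acc = (-2)*2+0 = -4; p=23
e=5: not %3==0, acc = (-4)-1 = -5; p=28
e=1: not %3==0, acc = (-5)-1 = -6; p=29
e=13: not %3==0, acc = (-6)-1 = -7; p=42
e=4: not %3==0, acc = (-7)-1 = -8; p=46
e=11: not %3==0, acc = (-8)-1 = -9; p=57
acc+p = (-9)+57 = 48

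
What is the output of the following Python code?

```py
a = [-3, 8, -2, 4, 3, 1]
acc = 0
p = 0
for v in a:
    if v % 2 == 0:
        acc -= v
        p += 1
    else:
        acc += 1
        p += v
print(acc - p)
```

-11

v=-3: not even, acc = 0+1 = 1; p=-3
v=8: even, acc = 1-8 = -7; p=-2
v=-2: even, acc = (-7)-(-2) = -5; p=-1
v=4: even, acc = (-5)-4 = -9; p=0
v=3: not even, acc = (-9)+1 = -8; p=3
v=1: not even, acc = (-8)+1 = -7; p=4
acc-p = (-7)-4 = -11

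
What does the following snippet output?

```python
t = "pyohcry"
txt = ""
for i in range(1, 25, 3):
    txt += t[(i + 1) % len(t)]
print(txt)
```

i=1: add t[2]='o' → 'o'
i=4: add t[5]='r' → 'or'
i=7: add t[1]='y' → 'ory'
i=10: add t[4]='c' → 'oryc'
i=13: add t[0]='p' → 'orycp'
i=16: add t[3]='h' → 'orycph'
i=19: add t[6]='y' → 'orycphy'
i=22: add t[2]='o' → 'orycphyo'

orycphyo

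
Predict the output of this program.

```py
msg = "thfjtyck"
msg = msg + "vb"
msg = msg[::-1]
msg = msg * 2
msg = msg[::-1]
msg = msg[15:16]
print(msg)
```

+ 'vb' → 'thfjtyckvb'
reverse → 'bvkcytjfht'
repeat ×2 → 'bvkcytjfhtbvkcytjfht'
reverse → 'thfjtyckvbthfjtyckvb'
slice [15:16] → 'y'

y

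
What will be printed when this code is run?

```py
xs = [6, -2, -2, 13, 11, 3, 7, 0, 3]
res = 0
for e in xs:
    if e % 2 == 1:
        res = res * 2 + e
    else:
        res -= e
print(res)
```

261

e=6: not odd, res = 0-6 = -6
e=-2: not odd, res = (-6)-(-2) = -4
e=-2: not odd, res = (-4)-(-2) = -2
e=13: odd, res = (-2)*2+13 = 9
e=11: odd, res = 9*2+11 = 29
e=3: odd, res = 29*2+3 = 61
e=7: odd, res = 61*2+7 = 129
e=0: not odd, res = 129-0 = 129
e=3: odd, res = 129*2+3 = 261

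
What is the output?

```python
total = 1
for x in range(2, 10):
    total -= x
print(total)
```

-43

x=2: total = 1-2 = -1
x=3: total = (-1)-3 = -4
x=4: total = (-4)-4 = -8
x=5: total = (-8)-5 = -13
x=6: total = (-13)-6 = -19
x=7: total = (-19)-7 = -26
x=8: total = (-26)-8 = -34
x=9: total = (-34)-9 = -43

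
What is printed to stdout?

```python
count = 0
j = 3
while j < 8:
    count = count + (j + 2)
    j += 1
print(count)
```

35

j=3: count = 0+5 = 5
j=4: count = 5+6 = 11
j=5: count = 11+7 = 18
j=6: count = 18+8 = 26
j=7: count = 26+9 = 35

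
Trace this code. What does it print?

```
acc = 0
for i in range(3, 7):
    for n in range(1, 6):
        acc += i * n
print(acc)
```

i=3,n=1: acc = 0+3 = 3
i=3,n=2: acc = 3+6 = 9
i=3,n=3: acc = 9+9 = 18
i=3,n=4: acc = 18+12 = 30
i=3,n=5: acc = 30+15 = 45
i=4,n=1: acc = 45+4 = 49
i=4,n=2: acc = 49+8 = 57
i=4,n=3: acc = 57+12 = 69
i=4,n=4: acc = 69+16 = 85
i=4,n=5: acc = 85+20 = 105
i=5,n=1: acc = 105+5 = 110
i=5,n=2: acc = 110+10 = 120
i=5,n=3: acc = 120+15 = 135
i=5,n=4: acc = 135+20 = 155
i=5,n=5: acc = 155+25 = 180
i=6,n=1: acc = 180+6 = 186
i=6,n=2: acc = 186+12 = 198
i=6,n=3: acc = 198+18 = 216
i=6,n=4: acc = 216+24 = 240
i=6,n=5: acc = 240+30 = 270

270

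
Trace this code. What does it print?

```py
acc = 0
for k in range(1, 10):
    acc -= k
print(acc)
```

-45

k=1: acc = 0-1 = -1
k=2: acc = (-1)-2 = -3
k=3: acc = (-3)-3 = -6
k=4: acc = (-6)-4 = -10
k=5: acc = (-10)-5 = -15
k=6: acc = (-15)-6 = -21
k=7: acc = (-21)-7 = -28
k=8: acc = (-28)-8 = -36
k=9: acc = (-36)-9 = -45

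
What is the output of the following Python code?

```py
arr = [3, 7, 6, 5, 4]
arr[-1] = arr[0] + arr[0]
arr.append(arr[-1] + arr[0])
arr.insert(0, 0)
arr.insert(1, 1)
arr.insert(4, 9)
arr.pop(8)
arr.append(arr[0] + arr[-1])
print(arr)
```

[0, 1, 3, 7, 9, 6, 5, 6, 6]

arr[-1] = arr[0]+arr[0] = 3+3 = 6 → [3, 7, 6, 5, 6]
append arr[-1]+arr[0] = 6+3 = 9 → [3, 7, 6, 5, 6, 9]
insert 0 at 0 → [0, 3, 7, 6, 5, 6, 9]
insert 1 at 1 → [0, 1, 3, 7, 6, 5, 6, 9]
insert 9 at 4 → [0, 1, 3, 7, 9, 6, 5, 6, 9]
pop(8) removes 9 → [0, 1, 3, 7, 9, 6, 5, 6]
append arr[0]+arr[-1] = 0+6 = 6 → [0, 1, 3, 7, 9, 6, 5, 6, 6]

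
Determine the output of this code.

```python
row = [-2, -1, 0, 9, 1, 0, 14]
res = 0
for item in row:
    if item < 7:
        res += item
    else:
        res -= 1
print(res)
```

-4

item=-2: <7, res = 0+(-2) = -2
item=-1: <7, res = (-2)+(-1) = -3
item=0: <7, res = (-3)+0 = -3
item=9: not <7, res = (-3)-1 = -4
item=1: <7, res = (-4)+1 = -3
item=0: <7, res = (-3)+0 = -3
item=14: not <7, res = (-3)-1 = -4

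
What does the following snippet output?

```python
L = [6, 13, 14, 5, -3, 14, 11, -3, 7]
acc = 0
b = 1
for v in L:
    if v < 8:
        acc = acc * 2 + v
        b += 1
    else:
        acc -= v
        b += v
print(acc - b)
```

-465

v=6: <8, acc = 0*2+6 = 6; b=2
v=13: not <8, acc = 6-13 = -7; b=15
v=14: not <8, acc = (-7)-14 = -21; b=29
v=5: <8, acc = (-21)*2+5 = -37; b=30
v=-3: <8, acc = (-37)*2+(-3) = -77; b=31
v=14: not <8, acc = (-77)-14 = -91; b=45
v=11: not <8, acc = (-91)-11 = -102; b=56
v=-3: <8, acc = (-102)*2+(-3) = -207; b=57
v=7: <8, acc = (-207)*2+7 = -407; b=58
acc-b = (-407)-58 = -465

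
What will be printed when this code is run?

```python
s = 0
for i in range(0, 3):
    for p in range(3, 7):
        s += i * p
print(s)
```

i=0,p=3: s = 0+0 = 0
i=0,p=4: s = 0+0 = 0
i=0,p=5: s = 0+0 = 0
i=0,p=6: s = 0+0 = 0
i=1,p=3: s = 0+3 = 3
i=1,p=4: s = 3+4 = 7
i=1,p=5: s = 7+5 = 12
i=1,p=6: s = 12+6 = 18
i=2,p=3: s = 18+6 = 24
i=2,p=4: s = 24+8 = 32
i=2,p=5: s = 32+10 = 42
i=2,p=6: s = 42+12 = 54

54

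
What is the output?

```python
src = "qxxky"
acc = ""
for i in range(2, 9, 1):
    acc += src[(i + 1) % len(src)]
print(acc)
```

kyqxxky

i=2: add src[3]='k' → 'k'
i=3: add src[4]='y' → 'ky'
i=4: add src[0]='q' → 'kyq'
i=5: add src[1]='x' → 'kyqx'
i=6: add src[2]='x' → 'kyqxx'
i=7: add src[3]='k' → 'kyqxxk'
i=8: add src[4]='y' → 'kyqxxky'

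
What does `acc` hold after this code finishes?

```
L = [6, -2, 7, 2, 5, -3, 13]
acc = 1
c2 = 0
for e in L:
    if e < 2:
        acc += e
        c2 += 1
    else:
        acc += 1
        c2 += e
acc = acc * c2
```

35

e=6: not <2, acc = 1+1 = 2; c2=6
e=-2: <2, acc = 2+(-2) = 0; c2=7
e=7: not <2, acc = 0+1 = 1; c2=14
e=2: not <2, acc = 1+1 = 2; c2=16
e=5: not <2, acc = 2+1 = 3; c2=21
e=-3: <2, acc = 3+(-3) = 0; c2=22
e=13: not <2, acc = 0+1 = 1; c2=35
acc*c2 = 1*35 = 35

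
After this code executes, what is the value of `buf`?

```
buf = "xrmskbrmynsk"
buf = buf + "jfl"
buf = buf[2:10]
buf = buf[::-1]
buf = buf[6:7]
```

's'

+ 'jfl' → 'xrmskbrmynskjfl'
slice [2:10] → 'mskbrmyn'
reverse → 'nymrbksm'
slice [6:7] → 's'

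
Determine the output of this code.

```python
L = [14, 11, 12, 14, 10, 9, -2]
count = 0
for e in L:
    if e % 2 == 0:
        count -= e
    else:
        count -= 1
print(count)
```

e=14: even, count = 0-14 = -14
e=11: not even, count = (-14)-1 = -15
e=12: even, count = (-15)-12 = -27
e=14: even, count = (-27)-14 = -41
e=10: even, count = (-41)-10 = -51
e=9: not even, count = (-51)-1 = -52
e=-2: even, count = (-52)-(-2) = -50

-50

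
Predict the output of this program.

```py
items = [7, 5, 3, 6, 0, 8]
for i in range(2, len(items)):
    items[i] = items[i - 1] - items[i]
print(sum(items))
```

i=2: items[2] = 5-3 = 2 → [7, 5, 2, 6, 0, 8]
i=3: items[3] = 2-6 = -4 → [7, 5, 2, -4, 0, 8]
i=4: items[4] = (-4)-0 = -4 → [7, 5, 2, -4, -4, 8]
i=5: items[5] = (-4)-8 = -12 → [7, 5, 2, -4, -4, -12]
sum = -6

-6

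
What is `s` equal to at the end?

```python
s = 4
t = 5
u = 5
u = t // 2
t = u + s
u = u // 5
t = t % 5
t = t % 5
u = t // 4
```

4

u = 5//2 = 2
t = 2+4 = 6
u = 2//5 = 0
t = 6%5 = 1
t = 1%5 = 1
u = 1//4 = 0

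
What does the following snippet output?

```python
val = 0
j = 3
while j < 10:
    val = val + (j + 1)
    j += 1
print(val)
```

j=3: val = 0+4 = 4
j=4: val = 4+5 = 9
j=5: val = 9+6 = 15
j=6: val = 15+7 = 22
j=7: val = 22+8 = 30
j=8: val = 30+9 = 39
j=9: val = 39+10 = 49

49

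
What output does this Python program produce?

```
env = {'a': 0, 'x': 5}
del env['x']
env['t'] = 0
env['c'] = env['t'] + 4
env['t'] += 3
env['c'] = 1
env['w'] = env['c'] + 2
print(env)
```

del 'x' → {'a': 0}
env['t'] = 0 → {'a': 0, 't': 0}
env['c'] = env['t']+4 = 4 → {'a': 0, 't': 0, 'c': 4}
env['t'] = 0+3 = 3 → {'a': 0, 't': 3, 'c': 4}
env['c'] = 1 → {'a': 0, 't': 3, 'c': 1}
env['w'] = env['c']+2 = 3 → {'a': 0, 't': 3, 'c': 1, 'w': 3}

{'a': 0, 't': 3, 'c': 1, 'w': 3}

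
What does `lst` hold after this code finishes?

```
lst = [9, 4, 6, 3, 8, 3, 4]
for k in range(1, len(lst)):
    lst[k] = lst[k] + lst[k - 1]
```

k=1: lst[1] = 4+9 = 13 → [9, 13, 6, 3, 8, 3, 4]
k=2: lst[2] = 6+13 = 19 → [9, 13, 19, 3, 8, 3, 4]
k=3: lst[3] = 3+19 = 22 → [9, 13, 19, 22, 8, 3, 4]
k=4: lst[4] = 8+22 = 30 → [9, 13, 19, 22, 30, 3, 4]
k=5: lst[5] = 3+30 = 33 → [9, 13, 19, 22, 30, 33, 4]
k=6: lst[6] = 4+33 = 37 → [9, 13, 19, 22, 30, 33, 37]

[9, 13, 19, 22, 30, 33, 37]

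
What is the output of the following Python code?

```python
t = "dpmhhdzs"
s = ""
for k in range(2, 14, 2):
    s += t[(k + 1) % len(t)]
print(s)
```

hdsphd

k=2: add t[3]='h' → 'h'
k=4: add t[5]='d' → 'hd'
k=6: add t[7]='s' → 'hds'
k=8: add t[1]='p' → 'hdsp'
k=10: add t[3]='h' → 'hdsph'
k=12: add t[5]='d' → 'hdsphd'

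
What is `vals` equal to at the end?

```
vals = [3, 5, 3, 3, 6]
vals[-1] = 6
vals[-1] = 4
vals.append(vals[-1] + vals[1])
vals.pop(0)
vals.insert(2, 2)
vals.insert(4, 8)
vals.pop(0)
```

[3, 2, 3, 8, 4, 9]

vals[-1] = 6 → [3, 5, 3, 3, 6]
vals[-1] = 4 → [3, 5, 3, 3, 4]
append vals[-1]+vals[1] = 4+5 = 9 → [3, 5, 3, 3, 4, 9]
pop(0) removes 3 → [5, 3, 3, 4, 9]
insert 2 at 2 → [5, 3, 2, 3, 4, 9]
insert 8 at 4 → [5, 3, 2, 3, 8, 4, 9]
pop(0) removes 5 → [3, 2, 3, 8, 4, 9]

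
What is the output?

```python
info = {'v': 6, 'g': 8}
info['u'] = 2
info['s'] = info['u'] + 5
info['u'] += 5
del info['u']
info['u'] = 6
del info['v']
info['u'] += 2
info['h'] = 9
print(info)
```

{'g': 8, 's': 7, 'u': 8, 'h': 9}

info['u'] = 2 → {'v': 6, 'g': 8, 'u': 2}
info['s'] = info['u']+5 = 7 → {'v': 6, 'g': 8, 'u': 2, 's': 7}
info['u'] = 2+5 = 7 → {'v': 6, 'g': 8, 'u': 7, 's': 7}
del 'u' → {'v': 6, 'g': 8, 's': 7}
info['u'] = 6 → {'v': 6, 'g': 8, 's': 7, 'u': 6}
del 'v' → {'g': 8, 's': 7, 'u': 6}
info['u'] = 6+2 = 8 → {'g': 8, 's': 7, 'u': 8}
info['h'] = 9 → {'g': 8, 's': 7, 'u': 8, 'h': 9}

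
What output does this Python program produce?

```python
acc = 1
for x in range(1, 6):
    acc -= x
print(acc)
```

x=1: acc = 1-1 = 0
x=2: acc = 0-2 = -2
x=3: acc = (-2)-3 = -5
x=4: acc = (-5)-4 = -9
x=5: acc = (-9)-5 = -14

-14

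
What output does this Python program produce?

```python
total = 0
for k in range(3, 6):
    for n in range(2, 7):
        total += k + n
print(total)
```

120

k=3,n=2: total = 0+5 = 5
k=3,n=3: total = 5+6 = 11
k=3,n=4: total = 11+7 = 18
k=3,n=5: total = 18+8 = 26
k=3,n=6: total = 26+9 = 35
k=4,n=2: total = 35+6 = 41
k=4,n=3: total = 41+7 = 48
k=4,n=4: total = 48+8 = 56
k=4,n=5: total = 56+9 = 65
k=4,n=6: total = 65+10 = 75
k=5,n=2: total = 75+7 = 82
k=5,n=3: total = 82+8 = 90
k=5,n=4: total = 90+9 = 99
k=5,n=5: total = 99+10 = 109
k=5,n=6: total = 109+11 = 120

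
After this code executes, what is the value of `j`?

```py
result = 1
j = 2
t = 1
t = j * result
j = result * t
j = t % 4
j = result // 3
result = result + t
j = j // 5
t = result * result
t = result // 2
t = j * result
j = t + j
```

t = 2*1 = 2
j = 1*2 = 2
j = 2%4 = 2
j = 1//3 = 0
result = 1+2 = 3
j = 0//5 = 0
t = 3*3 = 9
t = 3//2 = 1
t = 0*3 = 0
j = 0+0 = 0

0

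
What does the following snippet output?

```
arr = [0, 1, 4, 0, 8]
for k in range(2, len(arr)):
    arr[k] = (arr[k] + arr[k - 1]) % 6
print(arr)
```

[0, 1, 5, 5, 1]

k=2: arr[2] = (4+1)%6 = 5 → [0, 1, 5, 0, 8]
k=3: arr[3] = (0+5)%6 = 5 → [0, 1, 5, 5, 8]
k=4: arr[4] = (8+5)%6 = 1 → [0, 1, 5, 5, 1]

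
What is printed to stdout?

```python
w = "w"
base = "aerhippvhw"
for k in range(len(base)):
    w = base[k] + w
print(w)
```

whvppihreaw

k=0: prepend 'a' → 'aw'
k=1: prepend 'e' → 'eaw'
k=2: prepend 'r' → 'reaw'
k=3: prepend 'h' → 'hreaw'
k=4: prepend 'i' → 'ihreaw'
k=5: prepend 'p' → 'pihreaw'
k=6: prepend 'p' → 'ppihreaw'
k=7: prepend 'v' → 'vppihreaw'
k=8: prepend 'h' → 'hvppihreaw'
k=9: prepend 'w' → 'whvppihreaw'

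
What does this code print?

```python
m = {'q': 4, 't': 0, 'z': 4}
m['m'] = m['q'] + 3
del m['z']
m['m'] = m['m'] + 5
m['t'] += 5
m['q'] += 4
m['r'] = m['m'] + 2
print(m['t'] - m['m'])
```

m['m'] = m['q']+3 = 7 → {'q': 4, 't': 0, 'z': 4, 'm': 7}
del 'z' → {'q': 4, 't': 0, 'm': 7}
m['m'] = m['m']+5 = 12 → {'q': 4, 't': 0, 'm': 12}
m['t'] = 0+5 = 5 → {'q': 4, 't': 5, 'm': 12}
m['q'] = 4+4 = 8 → {'q': 8, 't': 5, 'm': 12}
m['r'] = m['m']+2 = 14 → {'q': 8, 't': 5, 'm': 12, 'r': 14}
m['t']-m['m'] = 5-12 = -7

-7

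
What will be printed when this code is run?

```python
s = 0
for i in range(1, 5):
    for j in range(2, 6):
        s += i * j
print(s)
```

i=1,j=2: s = 0+2 = 2
i=1,j=3: s = 2+3 = 5
i=1,j=4: s = 5+4 = 9
i=1,j=5: s = 9+5 = 14
i=2,j=2: s = 14+4 = 18
i=2,j=3: s = 18+6 = 24
i=2,j=4: s = 24+8 = 32
i=2,j=5: s = 32+10 = 42
i=3,j=2: s = 42+6 = 48
i=3,j=3: s = 48+9 = 57
i=3,j=4: s = 57+12 = 69
i=3,j=5: s = 69+15 = 84
i=4,j=2: s = 84+8 = 92
i=4,j=3: s = 92+12 = 104
i=4,j=4: s = 104+16 = 120
i=4,j=5: s = 120+20 = 140

140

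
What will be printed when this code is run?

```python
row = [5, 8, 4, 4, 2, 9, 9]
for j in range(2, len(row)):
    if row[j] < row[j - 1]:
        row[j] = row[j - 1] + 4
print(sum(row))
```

j=2: 4<8, row[2] = 8+4 = 12 → [5, 8, 12, 4, 2, 9, 9]
j=3: 4<12, row[3] = 12+4 = 16 → [5, 8, 12, 16, 2, 9, 9]
j=4: 2<16, row[4] = 16+4 = 20 → [5, 8, 12, 16, 20, 9, 9]
j=5: 9<20, row[5] = 20+4 = 24 → [5, 8, 12, 16, 20, 24, 9]
j=6: 9<24, row[6] = 24+4 = 28 → [5, 8, 12, 16, 20, 24, 28]
sum = 113

113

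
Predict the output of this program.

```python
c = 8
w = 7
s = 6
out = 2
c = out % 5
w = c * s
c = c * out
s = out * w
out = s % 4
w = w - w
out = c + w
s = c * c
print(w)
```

c = 2%5 = 2
w = 2*6 = 12
c = 2*2 = 4
s = 2*12 = 24
out = 24%4 = 0
w = 12-12 = 0
out = 4+0 = 4
s = 4*4 = 16

0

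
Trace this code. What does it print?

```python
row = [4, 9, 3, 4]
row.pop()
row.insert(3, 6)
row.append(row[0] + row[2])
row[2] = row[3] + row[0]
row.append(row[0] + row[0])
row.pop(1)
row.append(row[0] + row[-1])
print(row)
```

[4, 10, 6, 7, 8, 12]

pop() removes 4 → [4, 9, 3]
insert 6 at 3 → [4, 9, 3, 6]
append row[0]+row[2] = 4+3 = 7 → [4, 9, 3, 6, 7]
row[2] = row[3]+row[0] = 6+4 = 10 → [4, 9, 10, 6, 7]
append row[0]+row[0] = 4+4 = 8 → [4, 9, 10, 6, 7, 8]
pop(1) removes 9 → [4, 10, 6, 7, 8]
append row[0]+row[-1] = 4+8 = 12 → [4, 10, 6, 7, 8, 12]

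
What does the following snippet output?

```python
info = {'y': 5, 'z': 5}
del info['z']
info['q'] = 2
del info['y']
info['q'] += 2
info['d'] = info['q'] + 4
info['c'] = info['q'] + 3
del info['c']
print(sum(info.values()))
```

del 'z' → {'y': 5}
info['q'] = 2 → {'y': 5, 'q': 2}
del 'y' → {'q': 2}
info['q'] = 2+2 = 4 → {'q': 4}
info['d'] = info['q']+4 = 8 → {'q': 4, 'd': 8}
info['c'] = info['q']+3 = 7 → {'q': 4, 'd': 8, 'c': 7}
del 'c' → {'q': 4, 'd': 8}
sum of values = 12

12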